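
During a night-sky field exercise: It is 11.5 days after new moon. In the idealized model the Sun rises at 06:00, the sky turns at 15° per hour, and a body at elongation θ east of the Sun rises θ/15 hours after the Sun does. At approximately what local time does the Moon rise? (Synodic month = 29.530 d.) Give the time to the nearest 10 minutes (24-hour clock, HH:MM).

The Moon has covered 11.5/29.530 of its cycle, so θ ≈ 360° × 11.5/29.530 = 140.2°.
At 15° of sky rotation per hour, 140.2° corresponds to a 9.35 h lag.
06:00 + 9.346 h ≈ 15:21 → 15:20 to the nearest ten minutes.

15:20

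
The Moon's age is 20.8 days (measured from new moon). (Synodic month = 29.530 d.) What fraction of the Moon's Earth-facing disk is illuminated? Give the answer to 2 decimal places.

Phase angle: θ = 360°·(20.8 d)/(29.530 d) = 253.6°.
Illuminated fraction = (1 − cos 253.6°)/2 = (1 − (-0.283))/2 ≈ 0.641.

0.64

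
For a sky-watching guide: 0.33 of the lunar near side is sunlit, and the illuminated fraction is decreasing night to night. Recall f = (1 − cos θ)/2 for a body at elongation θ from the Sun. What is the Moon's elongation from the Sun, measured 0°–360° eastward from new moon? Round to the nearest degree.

290°

From f = (1 − cos θ)/2: cos θ = 1 − 2×0.33 = 0.340; arccos → 70.1°.
Waning ⇒ past full, so θ = 360° − 70.1° = 289.9°.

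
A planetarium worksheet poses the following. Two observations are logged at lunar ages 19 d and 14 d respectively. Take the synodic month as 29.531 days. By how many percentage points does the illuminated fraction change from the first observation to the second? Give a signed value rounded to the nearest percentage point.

+18 percentage points

θ₁ = 360° × 19/29.531 = 231.6°, f₁ = (1 − cos θ₁)/2 = 0.810.
θ₂ = 360° × 14/29.531 = 170.7°, f₂ = (1 − cos θ₂)/2 = 0.993.
Change = f₂ − f₁ = +0.183 → +18 percentage points.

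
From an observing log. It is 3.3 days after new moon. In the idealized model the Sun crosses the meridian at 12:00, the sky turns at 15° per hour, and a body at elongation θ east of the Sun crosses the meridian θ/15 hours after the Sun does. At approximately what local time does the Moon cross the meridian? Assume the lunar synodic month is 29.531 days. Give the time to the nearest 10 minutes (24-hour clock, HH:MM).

14:40

The Moon has covered 3.3/29.531 of its cycle, so θ ≈ 360° × 3.3/29.531 = 40.2°.
The Moon trails the Sun by θ/15 = 40.2/15 ≈ 2.68 hours.
12:00 + 2.682 h ≈ 14:41 → 14:40 to the nearest ten minutes.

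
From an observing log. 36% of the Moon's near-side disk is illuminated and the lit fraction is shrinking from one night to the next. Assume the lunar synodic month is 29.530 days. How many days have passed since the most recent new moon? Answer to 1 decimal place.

From f = (1 − cos θ)/2: cos θ = 1 − 2×0.36 = 0.280; arccos → 73.7°.
A waning Moon lies in 180°–360°, so θ = 360° − 73.7° = 286.3°.
That fraction of the synodic month is 286.3/360 × 29.530 d ≈ 23.48 d.

23.5 days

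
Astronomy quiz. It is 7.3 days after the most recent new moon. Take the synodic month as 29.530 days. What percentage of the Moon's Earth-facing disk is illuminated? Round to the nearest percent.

49%

Phase angle: θ = 360°·(7.3 d)/(29.530 d) = 89.0°.
Illuminated fraction = (1 − cos 89.0°)/2 = (1 − 0.018)/2 ≈ 0.491, so 49%.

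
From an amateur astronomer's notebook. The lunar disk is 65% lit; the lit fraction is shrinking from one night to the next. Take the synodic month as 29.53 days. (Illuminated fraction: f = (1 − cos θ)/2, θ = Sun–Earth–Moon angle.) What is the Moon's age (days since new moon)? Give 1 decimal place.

20.7 days

Invert f = (1 − cos θ)/2 to get cos θ = 1 − 2(0.65) = -0.300, hence θ₀ = arccos -0.300 = 107.5°.
Since the Moon is past full (waning), take the reflex angle: θ = 360° − 107.5° = 252.5°.
Age = 29.53 × 252.5°/360° ≈ 20.72 days.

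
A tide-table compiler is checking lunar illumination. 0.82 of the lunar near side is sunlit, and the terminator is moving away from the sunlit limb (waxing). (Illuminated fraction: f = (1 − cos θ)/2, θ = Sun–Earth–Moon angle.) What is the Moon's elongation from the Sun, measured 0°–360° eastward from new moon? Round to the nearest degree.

From f = (1 − cos θ)/2: cos θ = 1 − 2×0.82 = -0.640; arccos → 129.8°.
The Moon is waxing (0°–180°), so θ = 129.8° directly.

130°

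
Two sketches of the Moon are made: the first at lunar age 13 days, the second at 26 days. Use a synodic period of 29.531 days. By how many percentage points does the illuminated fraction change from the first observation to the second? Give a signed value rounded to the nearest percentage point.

-83 percentage points

First observation: θ = 360°·13/29.531 = 158.5°, so f = 0.965.
Second observation: θ = 317.0°, f = 0.135.
Δf = 0.135 − 0.965 = -0.831, i.e. -83 pp.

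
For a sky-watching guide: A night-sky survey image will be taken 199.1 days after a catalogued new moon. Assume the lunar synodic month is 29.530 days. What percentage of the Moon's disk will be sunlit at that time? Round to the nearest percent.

199.1/29.530 = 6.742 lunations, so 6 complete cycles and 21.92 d into the next.
The Moon has covered 21.92/29.530 of its cycle, so θ ≈ 360° × 21.92/29.530 = 267.2°.
Illuminated fraction = (1 − cos 267.2°)/2 = (1 − (-0.048))/2 ≈ 0.524, so 52%.

52%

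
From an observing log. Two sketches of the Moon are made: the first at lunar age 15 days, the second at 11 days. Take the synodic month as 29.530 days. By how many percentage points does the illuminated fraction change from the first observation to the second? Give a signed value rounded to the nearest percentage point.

-15 pp

θ₁ = 360° × 15/29.530 = 182.9°, f₁ = (1 − cos θ₁)/2 = 0.999.
θ₂ = 360° × 11/29.530 = 134.1°, f₂ = (1 − cos θ₂)/2 = 0.848.
Change = f₂ − f₁ = -0.151 → -15 percentage points.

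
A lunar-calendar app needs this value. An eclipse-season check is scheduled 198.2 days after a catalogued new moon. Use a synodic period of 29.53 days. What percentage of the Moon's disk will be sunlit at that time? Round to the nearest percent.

198.2/29.53 = 6.712 lunations, so 6 complete cycles and 21.02 d into the next.
The Moon has covered 21.02/29.53 of its cycle, so θ ≈ 360° × 21.02/29.53 = 256.3°.
cos 256.3° = (-0.238), so f = (1 − (-0.238))/2 = 0.619, so 62%.

62%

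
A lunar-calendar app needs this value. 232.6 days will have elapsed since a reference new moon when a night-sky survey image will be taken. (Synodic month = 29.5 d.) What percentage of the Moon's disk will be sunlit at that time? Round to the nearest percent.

232.6/29.5 = 7.885 lunations, so 7 complete cycles and 26.10 d into the next.
Phase angle: θ = 360°·(26.10 d)/(29.5 d) = 318.5°.
With cos θ = 0.749, the lit fraction is (1 − 0.749)/2 ≈ 0.125, so 13%.

13%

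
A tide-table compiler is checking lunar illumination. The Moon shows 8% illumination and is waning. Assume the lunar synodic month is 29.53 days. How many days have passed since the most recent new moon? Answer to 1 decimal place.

26.8 days

From f = (1 − cos θ)/2: cos θ = 1 − 2×0.08 = 0.840; arccos → 32.9°.
Waning ⇒ past full, so θ = 360° − 32.9° = 327.1°.
That fraction of the synodic month is 327.1/360 × 29.53 d ≈ 26.83 d.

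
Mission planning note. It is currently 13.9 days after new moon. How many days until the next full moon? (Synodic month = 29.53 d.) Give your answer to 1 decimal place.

Full moon is 0.5 of the way through the cycle: age 0.5 × 29.53 = 14.765 d.
So 0.865 days remain (14.765 − 13.9).

0.9 days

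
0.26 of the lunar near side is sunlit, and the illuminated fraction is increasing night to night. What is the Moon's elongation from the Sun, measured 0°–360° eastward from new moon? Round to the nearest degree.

Invert f = (1 − cos θ)/2 to get cos θ = 1 − 2(0.26) = 0.480, hence θ₀ = arccos 0.480 = 61.3°.
Before full moon the principal value applies: θ = 61.3°.

61°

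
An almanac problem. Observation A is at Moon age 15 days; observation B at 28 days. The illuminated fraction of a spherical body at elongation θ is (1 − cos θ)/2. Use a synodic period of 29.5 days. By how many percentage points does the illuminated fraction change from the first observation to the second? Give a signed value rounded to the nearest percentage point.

θ₁ = 360° × 15/29.5 = 183.1°, f₁ = (1 − cos θ₁)/2 = 0.999.
θ₂ = 360° × 28/29.5 = 341.7°, f₂ = (1 − cos θ₂)/2 = 0.025.
Change = f₂ − f₁ = -0.974 → -97 percentage points.

-97 pp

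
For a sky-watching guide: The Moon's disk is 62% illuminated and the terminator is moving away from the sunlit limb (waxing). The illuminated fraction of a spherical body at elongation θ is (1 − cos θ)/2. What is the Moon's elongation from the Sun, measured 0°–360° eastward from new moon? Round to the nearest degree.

From f = (1 − cos θ)/2: cos θ = 1 − 2×0.62 = -0.240; arccos → 103.9°.
Before full moon the principal value applies: θ = 103.9°.

104°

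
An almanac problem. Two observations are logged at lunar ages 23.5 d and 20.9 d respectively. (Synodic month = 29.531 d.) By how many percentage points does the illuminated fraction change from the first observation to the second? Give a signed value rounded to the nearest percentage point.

+27 pp

First observation: θ = 360°·23.5/29.531 = 286.5°, so f = 0.358.
Second observation: θ = 254.8°, f = 0.631.
Δf = 0.631 − 0.358 = +0.273, i.e. +27 pp.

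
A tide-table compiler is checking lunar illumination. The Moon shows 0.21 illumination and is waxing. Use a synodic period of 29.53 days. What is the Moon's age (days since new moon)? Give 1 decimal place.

cos θ = 1 − 2f = 0.580, giving a principal value of 54.5°.
The Moon is waxing (0°–180°), so θ = 54.5° directly.
Age = 29.53 × 54.5°/360° ≈ 4.47 days.

4.5 days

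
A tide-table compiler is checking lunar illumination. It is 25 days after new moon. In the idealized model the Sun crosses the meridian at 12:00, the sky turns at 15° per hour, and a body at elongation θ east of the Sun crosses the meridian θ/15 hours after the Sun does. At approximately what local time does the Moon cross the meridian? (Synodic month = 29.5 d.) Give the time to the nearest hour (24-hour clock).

08:00

Elongation θ = 360° × 25/29.5 ≈ 305.1°.
Delay after the Sun = 305.1° / (15°/h) ≈ 20.34 h.
12:00 + 20.34 h ≈ 08:20 → 08:00 to the nearest hour.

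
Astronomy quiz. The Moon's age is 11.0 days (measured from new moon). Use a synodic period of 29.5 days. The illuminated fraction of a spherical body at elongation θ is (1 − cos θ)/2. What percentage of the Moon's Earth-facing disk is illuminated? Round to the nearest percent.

The Moon has covered 11.0/29.5 of its cycle, so θ ≈ 360° × 11.0/29.5 = 134.2°.
With cos θ = (-0.698), the lit fraction is (1 − (-0.698))/2 ≈ 0.849, so 85%.

85%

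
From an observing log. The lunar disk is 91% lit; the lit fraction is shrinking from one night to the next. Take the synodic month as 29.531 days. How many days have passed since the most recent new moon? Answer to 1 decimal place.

From f = (1 − cos θ)/2: cos θ = 1 − 2×0.91 = -0.820; arccos → 145.1°.
A waning Moon lies in 180°–360°, so θ = 360° − 145.1° = 214.9°.
Age = 29.531 × 214.9°/360° ≈ 17.63 days.

17.6 days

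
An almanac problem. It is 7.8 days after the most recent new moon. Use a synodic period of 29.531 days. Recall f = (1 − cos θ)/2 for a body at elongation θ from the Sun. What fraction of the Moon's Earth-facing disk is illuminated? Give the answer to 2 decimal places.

0.54

Elongation θ = 360° × 7.8/29.531 ≈ 95.1°.
With cos θ = (-0.089), the lit fraction is (1 − (-0.089))/2 ≈ 0.544.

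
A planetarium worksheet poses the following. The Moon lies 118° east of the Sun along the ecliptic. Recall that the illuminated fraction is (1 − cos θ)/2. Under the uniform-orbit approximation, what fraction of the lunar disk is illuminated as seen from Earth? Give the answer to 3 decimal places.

0.735

cos 118° = (-0.469), so f = (1 − (-0.469))/2 = 0.735.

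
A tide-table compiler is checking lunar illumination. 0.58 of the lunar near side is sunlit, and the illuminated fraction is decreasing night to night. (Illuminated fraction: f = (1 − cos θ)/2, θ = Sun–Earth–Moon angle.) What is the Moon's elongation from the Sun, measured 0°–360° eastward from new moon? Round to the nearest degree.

cos θ = 1 − 2f = -0.160, giving a principal value of 99.2°.
A waning Moon lies in 180°–360°, so θ = 360° − 99.2° = 260.8°.

261°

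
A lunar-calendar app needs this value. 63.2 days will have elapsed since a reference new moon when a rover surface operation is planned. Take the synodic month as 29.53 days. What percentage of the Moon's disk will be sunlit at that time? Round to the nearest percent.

18%

Reduce mod P: 63.2 − 2×29.53 = 4.14 d into the current lunation.
The Moon has covered 4.14/29.53 of its cycle, so θ ≈ 360° × 4.14/29.53 = 50.5°.
cos 50.5° = 0.636, so f = (1 − 0.636)/2 = 0.182, so 18%.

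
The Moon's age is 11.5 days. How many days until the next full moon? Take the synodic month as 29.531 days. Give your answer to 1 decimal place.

3.3 days

Full moon occurs at elongation 180°, i.e. at age 29.531 × 180/360 = 14.765 d.
That is 14.765 − 11.5 = 3.265 days ahead.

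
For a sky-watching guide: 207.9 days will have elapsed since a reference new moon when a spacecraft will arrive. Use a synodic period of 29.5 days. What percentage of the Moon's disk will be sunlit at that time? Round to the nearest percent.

207.9 d spans 7 complete synodic months (7 × 29.5 = 206.50 d) plus 1.40 d.
Elongation θ = 360° × 1.40/29.5 ≈ 17.1°.
Illuminated fraction = (1 − cos 17.1°)/2 = (1 − 0.956)/2 ≈ 0.022, so 2%.

2%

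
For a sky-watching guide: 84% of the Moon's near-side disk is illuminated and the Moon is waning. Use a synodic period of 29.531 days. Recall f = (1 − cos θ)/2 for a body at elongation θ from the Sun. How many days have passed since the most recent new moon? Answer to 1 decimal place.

18.6 days

Invert f = (1 − cos θ)/2 to get cos θ = 1 − 2(0.84) = -0.680, hence θ₀ = arccos -0.680 = 132.8°.
Since the Moon is past full (waning), take the reflex angle: θ = 360° − 132.8° = 227.2°.
Age = 29.531 × 227.2°/360° ≈ 18.63 days.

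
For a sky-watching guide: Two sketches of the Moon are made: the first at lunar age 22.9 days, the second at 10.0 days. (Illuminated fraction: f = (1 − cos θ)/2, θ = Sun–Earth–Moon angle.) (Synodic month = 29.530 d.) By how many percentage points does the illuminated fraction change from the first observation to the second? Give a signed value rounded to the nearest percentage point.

+34 pp

First observation: θ = 360°·22.9/29.530 = 279.2°, so f = 0.420.
Second observation: θ = 121.9°, f = 0.764.
Δf = 0.764 − 0.420 = +0.344, i.e. +34 pp.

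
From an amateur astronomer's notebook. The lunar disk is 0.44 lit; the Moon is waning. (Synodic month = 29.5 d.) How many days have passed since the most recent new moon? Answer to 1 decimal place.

cos θ = 1 − 2f = 0.120, giving a principal value of 83.1°.
Since the Moon is past full (waning), take the reflex angle: θ = 360° − 83.1° = 276.9°.
At 360°/29.5 d per day, 276.9° corresponds to 22.69 days.

22.7 days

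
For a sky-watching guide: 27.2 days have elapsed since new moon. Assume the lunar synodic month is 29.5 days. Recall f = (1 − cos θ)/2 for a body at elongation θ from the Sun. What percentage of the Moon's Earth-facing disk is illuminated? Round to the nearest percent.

6%

The Moon has covered 27.2/29.5 of its cycle, so θ ≈ 360° × 27.2/29.5 = 331.9°.
With cos θ = 0.882, the lit fraction is (1 − 0.882)/2 ≈ 0.059, so 6%.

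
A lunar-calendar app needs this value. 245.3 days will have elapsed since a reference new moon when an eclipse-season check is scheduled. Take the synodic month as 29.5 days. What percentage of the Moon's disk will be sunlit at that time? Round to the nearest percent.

Reduce mod P: 245.3 − 8×29.5 = 9.30 d into the current lunation.
The Moon has covered 9.30/29.5 of its cycle, so θ ≈ 360° × 9.30/29.5 = 113.5°.
Illuminated fraction = (1 − cos 113.5°)/2 = (1 − (-0.399))/2 ≈ 0.699, so 70%.

70%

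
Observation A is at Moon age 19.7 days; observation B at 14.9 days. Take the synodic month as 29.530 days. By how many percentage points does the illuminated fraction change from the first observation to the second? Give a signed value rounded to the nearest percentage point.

+25 pp

First observation: θ = 360°·19.7/29.530 = 240.2°, so f = 0.749.
Second observation: θ = 181.6°, f = 1.000.
Δf = 1.000 − 0.749 = +0.251, i.e. +25 pp.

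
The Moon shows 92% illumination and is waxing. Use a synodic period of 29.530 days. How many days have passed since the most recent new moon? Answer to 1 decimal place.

Invert f = (1 − cos θ)/2 to get cos θ = 1 − 2(0.92) = -0.840, hence θ₀ = arccos -0.840 = 147.1°.
Waxing ⇒ before full, so θ = 147.1°.
At 360°/29.530 d per day, 147.1° corresponds to 12.07 days.

12.1 days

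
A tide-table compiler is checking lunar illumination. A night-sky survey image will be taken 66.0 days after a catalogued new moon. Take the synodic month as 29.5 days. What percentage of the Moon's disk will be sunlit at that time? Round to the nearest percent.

46%

Reduce mod P: 66.0 − 2×29.5 = 7.00 d into the current lunation.
The Moon has covered 7.00/29.5 of its cycle, so θ ≈ 360° × 7.00/29.5 = 85.4°.
Illuminated fraction = (1 − cos 85.4°)/2 = (1 − 0.080)/2 ≈ 0.460, so 46%.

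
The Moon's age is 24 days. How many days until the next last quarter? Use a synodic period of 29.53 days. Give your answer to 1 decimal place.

Last quarter occurs at elongation 270°, i.e. at age 29.53 × 270/360 = 22.148 d.
This lunation's last quarter (22.148 d) has passed, so add one period: 51.678 − 24 = 27.678 days.

27.7 days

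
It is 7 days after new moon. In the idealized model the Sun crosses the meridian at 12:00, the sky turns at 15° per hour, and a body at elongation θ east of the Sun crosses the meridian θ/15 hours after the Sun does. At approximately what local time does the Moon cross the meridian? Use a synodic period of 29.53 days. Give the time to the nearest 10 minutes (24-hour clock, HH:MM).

17:40

Phase angle: θ = 360°·(7 d)/(29.53 d) = 85.3°.
The Moon trails the Sun by θ/15 = 85.3/15 ≈ 5.69 hours.
12:00 + 5.689 h ≈ 17:41 → 17:40 to the nearest ten minutes.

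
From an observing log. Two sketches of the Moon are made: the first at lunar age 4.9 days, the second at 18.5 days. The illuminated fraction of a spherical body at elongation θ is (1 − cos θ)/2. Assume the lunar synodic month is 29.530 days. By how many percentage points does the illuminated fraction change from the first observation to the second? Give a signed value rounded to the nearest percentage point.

First observation: θ = 360°·4.9/29.530 = 59.7°, so f = 0.248.
Second observation: θ = 225.5°, f = 0.850.
Δf = 0.850 − 0.248 = +0.602, i.e. +60 pp.

+60 pp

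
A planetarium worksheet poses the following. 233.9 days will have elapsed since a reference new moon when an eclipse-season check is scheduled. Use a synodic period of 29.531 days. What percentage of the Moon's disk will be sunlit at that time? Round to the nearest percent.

233.9 d spans 7 complete synodic months (7 × 29.531 = 206.72 d) plus 27.18 d.
Phase angle: θ = 360°·(27.18 d)/(29.531 d) = 331.4°.
With cos θ = 0.878, the lit fraction is (1 − 0.878)/2 ≈ 0.061, so 6%.

6%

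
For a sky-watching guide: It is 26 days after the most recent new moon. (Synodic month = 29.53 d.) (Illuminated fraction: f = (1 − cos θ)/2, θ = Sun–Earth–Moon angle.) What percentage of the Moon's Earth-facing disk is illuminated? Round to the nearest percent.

Phase angle: θ = 360°·(26 d)/(29.53 d) = 317.0°.
cos 317.0° = 0.731, so f = (1 − 0.731)/2 = 0.135, so 13%.

13%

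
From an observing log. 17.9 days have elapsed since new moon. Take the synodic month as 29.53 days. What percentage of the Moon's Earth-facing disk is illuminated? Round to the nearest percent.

Elongation θ = 360° × 17.9/29.53 ≈ 218.2°.
cos 218.2° = (-0.786), so f = (1 − (-0.786))/2 = 0.893, so 89%.

89%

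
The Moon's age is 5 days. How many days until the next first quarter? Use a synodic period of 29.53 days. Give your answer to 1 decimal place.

2.4 days

First quarter occurs at elongation 90°, i.e. at age 29.53 × 90/360 = 7.383 d.
That is 7.383 − 5 = 2.383 days ahead.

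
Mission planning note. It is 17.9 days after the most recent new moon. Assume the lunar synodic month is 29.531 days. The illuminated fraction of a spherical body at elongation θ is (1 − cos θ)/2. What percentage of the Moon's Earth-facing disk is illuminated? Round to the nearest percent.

89%

Phase angle: θ = 360°·(17.9 d)/(29.531 d) = 218.2°.
Illuminated fraction = (1 − cos 218.2°)/2 = (1 − (-0.786))/2 ≈ 0.893, so 89%.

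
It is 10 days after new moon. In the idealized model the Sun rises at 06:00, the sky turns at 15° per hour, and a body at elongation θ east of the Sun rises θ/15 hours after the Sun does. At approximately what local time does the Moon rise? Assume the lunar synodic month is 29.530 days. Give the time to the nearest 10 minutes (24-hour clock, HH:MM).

The Moon has covered 10/29.530 of its cycle, so θ ≈ 360° × 10/29.530 = 121.9°.
Delay after the Sun = 121.9° / (15°/h) ≈ 8.13 h.
06:00 + 8.127 h ≈ 14:08 → 14:10 to the nearest ten minutes.

14:10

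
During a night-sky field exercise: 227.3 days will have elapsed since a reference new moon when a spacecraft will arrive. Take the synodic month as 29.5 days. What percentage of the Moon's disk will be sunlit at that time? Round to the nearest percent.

Reduce mod P: 227.3 − 7×29.5 = 20.80 d into the current lunation.
Phase angle: θ = 360°·(20.80 d)/(29.5 d) = 253.8°.
Illuminated fraction = (1 − cos 253.8°)/2 = (1 − (-0.278))/2 ≈ 0.639, so 64%.

64%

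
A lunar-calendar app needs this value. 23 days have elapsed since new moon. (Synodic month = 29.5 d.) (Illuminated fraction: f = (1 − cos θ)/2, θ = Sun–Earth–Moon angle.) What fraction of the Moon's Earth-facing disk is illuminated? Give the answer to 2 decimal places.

Elongation θ = 360° × 23/29.5 ≈ 280.7°.
With cos θ = 0.185, the lit fraction is (1 − 0.185)/2 ≈ 0.407.

0.41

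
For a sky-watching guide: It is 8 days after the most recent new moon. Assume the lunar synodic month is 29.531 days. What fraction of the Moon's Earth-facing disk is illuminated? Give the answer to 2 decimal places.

Elongation θ = 360° × 8/29.531 ≈ 97.5°.
cos 97.5° = (-0.131), so f = (1 − (-0.131))/2 = 0.565.

0.57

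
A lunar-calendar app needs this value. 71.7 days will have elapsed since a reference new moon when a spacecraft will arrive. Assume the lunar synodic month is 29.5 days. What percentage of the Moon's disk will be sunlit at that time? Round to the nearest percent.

71.7/29.5 = 2.431 lunations, so 2 complete cycles and 12.70 d into the next.
Elongation θ = 360° × 12.70/29.5 ≈ 155.0°.
With cos θ = (-0.906), the lit fraction is (1 − (-0.906))/2 ≈ 0.953, so 95%.

95%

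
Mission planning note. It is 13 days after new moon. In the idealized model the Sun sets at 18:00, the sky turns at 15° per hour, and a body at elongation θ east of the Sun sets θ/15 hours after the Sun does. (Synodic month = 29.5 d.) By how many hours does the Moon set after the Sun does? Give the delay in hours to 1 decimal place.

Phase angle: θ = 360°·(13 d)/(29.5 d) = 158.6°.
The Moon trails the Sun by θ/15 = 158.6/15 ≈ 10.58 hours.
So the Moon sets 10.58 h after the Sun.

10.6 h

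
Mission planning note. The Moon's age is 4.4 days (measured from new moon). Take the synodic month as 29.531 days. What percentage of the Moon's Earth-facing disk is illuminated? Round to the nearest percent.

Phase angle: θ = 360°·(4.4 d)/(29.531 d) = 53.6°.
Illuminated fraction = (1 − cos 53.6°)/2 = (1 − 0.593)/2 ≈ 0.204, so 20%.

20%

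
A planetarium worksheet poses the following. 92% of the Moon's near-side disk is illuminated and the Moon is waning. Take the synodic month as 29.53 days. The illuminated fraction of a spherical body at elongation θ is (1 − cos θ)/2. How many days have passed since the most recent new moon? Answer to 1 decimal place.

cos θ = 1 − 2f = -0.840, giving a principal value of 147.1°.
Since the Moon is past full (waning), take the reflex angle: θ = 360° − 147.1° = 212.9°.
That fraction of the synodic month is 212.9/360 × 29.53 d ≈ 17.46 d.

17.5 days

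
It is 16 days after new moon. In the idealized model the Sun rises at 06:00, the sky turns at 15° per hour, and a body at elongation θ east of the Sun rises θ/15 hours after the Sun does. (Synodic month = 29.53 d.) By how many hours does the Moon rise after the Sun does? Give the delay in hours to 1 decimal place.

13.0 h

Phase angle: θ = 360°·(16 d)/(29.53 d) = 195.1°.
Delay after the Sun = 195.1° / (15°/h) ≈ 13.00 h.
So the Moon rises 13.00 h after the Sun.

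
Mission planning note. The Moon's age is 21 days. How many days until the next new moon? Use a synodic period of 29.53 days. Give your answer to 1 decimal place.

One full lunation from the last new moon is 29.53 d; remaining = 29.53 − 21 = 8.530 d.

8.5 days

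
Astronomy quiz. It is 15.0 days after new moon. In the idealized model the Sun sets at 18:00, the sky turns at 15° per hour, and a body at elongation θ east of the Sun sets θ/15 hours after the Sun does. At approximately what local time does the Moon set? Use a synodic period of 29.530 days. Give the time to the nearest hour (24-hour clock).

06:00

Elongation θ = 360° × 15.0/29.530 ≈ 182.9°.
Delay after the Sun = 182.9° / (15°/h) ≈ 12.19 h.
18:00 + 12.19 h ≈ 06:11 → 06:00 to the nearest hour.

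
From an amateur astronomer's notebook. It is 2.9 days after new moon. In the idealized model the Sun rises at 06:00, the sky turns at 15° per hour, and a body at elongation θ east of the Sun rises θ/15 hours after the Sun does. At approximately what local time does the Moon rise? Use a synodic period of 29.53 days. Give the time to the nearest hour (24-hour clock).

The Moon has covered 2.9/29.53 of its cycle, so θ ≈ 360° × 2.9/29.53 = 35.4°.
Delay after the Sun = 35.4° / (15°/h) ≈ 2.36 h.
06:00 + 2.36 h ≈ 08:21 → 08:00 to the nearest hour.

08:00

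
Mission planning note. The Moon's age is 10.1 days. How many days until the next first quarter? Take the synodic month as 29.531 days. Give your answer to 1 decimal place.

26.8 days

First quarter is 0.25 of the way through the cycle: age 0.25 × 29.531 = 7.383 d.
Already past this cycle's first quarter; the next is at 7.383 + 29.531 = 36.914 d, so 36.914 − 10.1 = 26.814 days.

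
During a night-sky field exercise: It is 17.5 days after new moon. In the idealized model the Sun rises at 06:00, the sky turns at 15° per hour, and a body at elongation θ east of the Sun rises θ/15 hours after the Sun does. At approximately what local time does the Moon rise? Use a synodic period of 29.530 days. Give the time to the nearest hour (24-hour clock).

Phase angle: θ = 360°·(17.5 d)/(29.530 d) = 213.3°.
The Moon trails the Sun by θ/15 = 213.3/15 ≈ 14.22 hours.
06:00 + 14.22 h ≈ 20:13 → 20:00 to the nearest hour.

20:00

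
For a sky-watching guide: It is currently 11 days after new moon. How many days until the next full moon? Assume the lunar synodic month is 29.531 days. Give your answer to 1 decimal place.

Full moon occurs at elongation 180°, i.e. at age 29.531 × 180/360 = 14.765 d.
That is 14.765 − 11 = 3.765 days ahead.

3.8 days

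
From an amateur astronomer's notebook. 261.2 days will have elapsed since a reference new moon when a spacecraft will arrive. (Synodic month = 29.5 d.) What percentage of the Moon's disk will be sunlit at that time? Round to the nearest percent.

20%

261.2 d spans 8 complete synodic months (8 × 29.5 = 236.00 d) plus 25.20 d.
The Moon has covered 25.20/29.5 of its cycle, so θ ≈ 360° × 25.20/29.5 = 307.5°.
Illuminated fraction = (1 − cos 307.5°)/2 = (1 − 0.609)/2 ≈ 0.195, so 20%.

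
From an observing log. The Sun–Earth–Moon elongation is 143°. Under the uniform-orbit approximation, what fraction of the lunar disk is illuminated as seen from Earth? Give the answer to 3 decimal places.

0.899

cos 143° = (-0.799), so f = (1 − (-0.799))/2 = 0.899.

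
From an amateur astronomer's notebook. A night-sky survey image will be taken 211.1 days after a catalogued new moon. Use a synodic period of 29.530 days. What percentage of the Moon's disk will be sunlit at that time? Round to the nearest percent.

20%

211.1/29.530 = 7.149 lunations, so 7 complete cycles and 4.39 d into the next.
Elongation θ = 360° × 4.39/29.530 ≈ 53.5°.
cos 53.5° = 0.595, so f = (1 − 0.595)/2 = 0.203, so 20%.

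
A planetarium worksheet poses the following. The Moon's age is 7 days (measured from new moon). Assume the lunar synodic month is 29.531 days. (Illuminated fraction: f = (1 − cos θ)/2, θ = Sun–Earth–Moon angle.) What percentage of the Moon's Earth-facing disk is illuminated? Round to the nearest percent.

46%

Elongation θ = 360° × 7/29.531 ≈ 85.3°.
Illuminated fraction = (1 − cos 85.3°)/2 = (1 − 0.081)/2 ≈ 0.459, so 46%.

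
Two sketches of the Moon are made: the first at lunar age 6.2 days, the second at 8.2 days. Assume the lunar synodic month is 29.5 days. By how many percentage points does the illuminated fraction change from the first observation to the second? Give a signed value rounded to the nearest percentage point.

+21 percentage points

First observation: θ = 360°·6.2/29.5 = 75.7°, so f = 0.376.
Second observation: θ = 100.1°, f = 0.587.
Δf = 0.587 − 0.376 = +0.211, i.e. +21 pp.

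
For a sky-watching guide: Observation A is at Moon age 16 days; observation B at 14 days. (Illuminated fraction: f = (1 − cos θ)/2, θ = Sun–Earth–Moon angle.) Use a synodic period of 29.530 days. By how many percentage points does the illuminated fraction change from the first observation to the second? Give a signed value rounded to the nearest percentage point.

First observation: θ = 360°·16/29.530 = 195.1°, so f = 0.983.
Second observation: θ = 170.7°, f = 0.993.
Δf = 0.993 − 0.983 = +0.011, i.e. +1 pp.

+1 pp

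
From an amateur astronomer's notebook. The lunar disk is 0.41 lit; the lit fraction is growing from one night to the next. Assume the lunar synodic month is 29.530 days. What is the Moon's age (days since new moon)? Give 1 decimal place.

6.5 days

From f = (1 − cos θ)/2: cos θ = 1 − 2×0.41 = 0.180; arccos → 79.6°.
The Moon is waxing (0°–180°), so θ = 79.6° directly.
At 360°/29.530 d per day, 79.6° corresponds to 6.53 days.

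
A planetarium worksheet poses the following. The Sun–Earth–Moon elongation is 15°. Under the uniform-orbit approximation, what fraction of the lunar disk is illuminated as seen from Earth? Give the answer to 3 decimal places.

0.017

Half-versine of 15°: (1 − 0.966)/2 = 0.017.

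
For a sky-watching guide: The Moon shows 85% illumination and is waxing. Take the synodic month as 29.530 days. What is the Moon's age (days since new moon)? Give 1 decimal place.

11.0 days

cos θ = 1 − 2f = -0.700, giving a principal value of 134.4°.
Before full moon the principal value applies: θ = 134.4°.
At 360°/29.530 d per day, 134.4° corresponds to 11.03 days.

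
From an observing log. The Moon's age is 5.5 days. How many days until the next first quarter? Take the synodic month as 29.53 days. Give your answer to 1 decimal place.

First quarter is 0.25 of the way through the cycle: age 0.25 × 29.53 = 7.383 d.
That is 7.383 − 5.5 = 1.883 days ahead.

1.9 days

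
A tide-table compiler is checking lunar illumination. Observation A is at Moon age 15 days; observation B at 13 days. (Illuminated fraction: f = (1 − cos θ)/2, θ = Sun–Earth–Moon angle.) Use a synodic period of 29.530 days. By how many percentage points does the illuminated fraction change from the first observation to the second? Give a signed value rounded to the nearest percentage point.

-3 pp

θ₁ = 360° × 15/29.530 = 182.9°, f₁ = (1 − cos θ₁)/2 = 0.999.
θ₂ = 360° × 13/29.530 = 158.5°, f₂ = (1 − cos θ₂)/2 = 0.965.
Change = f₂ − f₁ = -0.034 → -3 percentage points.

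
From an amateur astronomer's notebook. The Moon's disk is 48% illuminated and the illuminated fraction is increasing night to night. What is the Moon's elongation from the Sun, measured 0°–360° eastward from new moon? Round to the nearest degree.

88°

From f = (1 − cos θ)/2: cos θ = 1 − 2×0.48 = 0.040; arccos → 87.7°.
Waxing ⇒ before full, so θ = 87.7°.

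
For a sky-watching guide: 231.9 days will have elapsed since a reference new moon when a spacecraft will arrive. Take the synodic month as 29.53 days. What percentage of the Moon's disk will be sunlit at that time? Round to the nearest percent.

231.9 d spans 7 complete synodic months (7 × 29.53 = 206.71 d) plus 25.19 d.
Elongation θ = 360° × 25.19/29.53 ≈ 307.1°.
With cos θ = 0.603, the lit fraction is (1 − 0.603)/2 ≈ 0.198, so 20%.

20%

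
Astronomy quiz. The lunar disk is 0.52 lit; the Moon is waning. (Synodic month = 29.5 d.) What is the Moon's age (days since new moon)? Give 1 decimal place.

Invert f = (1 − cos θ)/2 to get cos θ = 1 − 2(0.52) = -0.040, hence θ₀ = arccos -0.040 = 92.3°.
Since the Moon is past full (waning), take the reflex angle: θ = 360° − 92.3° = 267.7°.
At 360°/29.5 d per day, 267.7° corresponds to 21.94 days.

21.9 days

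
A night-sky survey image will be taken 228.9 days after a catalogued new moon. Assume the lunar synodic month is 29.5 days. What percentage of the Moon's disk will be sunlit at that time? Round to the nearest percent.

228.9 d spans 7 complete synodic months (7 × 29.5 = 206.50 d) plus 22.40 d.
Elongation θ = 360° × 22.40/29.5 ≈ 273.4°.
With cos θ = 0.059, the lit fraction is (1 − 0.059)/2 ≈ 0.471, so 47%.

47%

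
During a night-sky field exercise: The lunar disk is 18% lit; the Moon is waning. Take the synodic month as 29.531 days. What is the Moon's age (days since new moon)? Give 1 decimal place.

25.4 days

cos θ = 1 − 2f = 0.640, giving a principal value of 50.2°.
A waning Moon lies in 180°–360°, so θ = 360° − 50.2° = 309.8°.
That fraction of the synodic month is 309.8/360 × 29.531 d ≈ 25.41 d.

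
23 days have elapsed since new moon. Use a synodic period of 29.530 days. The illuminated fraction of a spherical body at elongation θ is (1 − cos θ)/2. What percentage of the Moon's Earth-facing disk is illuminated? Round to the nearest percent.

41%

Phase angle: θ = 360°·(23 d)/(29.530 d) = 280.4°.
Illuminated fraction = (1 − cos 280.4°)/2 = (1 − 0.180)/2 ≈ 0.410, so 41%.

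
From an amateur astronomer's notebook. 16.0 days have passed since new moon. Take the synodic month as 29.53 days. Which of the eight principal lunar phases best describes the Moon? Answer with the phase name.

full moon

At 16.0/29.53 of the cycle, θ ≈ 195° — the full moon range.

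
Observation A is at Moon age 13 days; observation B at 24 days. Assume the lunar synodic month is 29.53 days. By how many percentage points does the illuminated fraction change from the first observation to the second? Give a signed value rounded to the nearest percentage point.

First observation: θ = 360°·13/29.53 = 158.5°, so f = 0.965.
Second observation: θ = 292.6°, f = 0.308.
Δf = 0.308 − 0.965 = -0.657, i.e. -66 pp.

-66 percentage points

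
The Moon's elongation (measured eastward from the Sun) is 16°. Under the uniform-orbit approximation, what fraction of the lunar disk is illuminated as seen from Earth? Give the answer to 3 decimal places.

0.019

f = (1 − cos 16°)/2 = (1 − 0.961)/2 ≈ 0.019.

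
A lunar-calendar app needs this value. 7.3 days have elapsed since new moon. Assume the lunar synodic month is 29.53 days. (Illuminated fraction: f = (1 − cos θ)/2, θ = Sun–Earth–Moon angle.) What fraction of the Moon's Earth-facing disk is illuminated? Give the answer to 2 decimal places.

Phase angle: θ = 360°·(7.3 d)/(29.53 d) = 89.0°.
cos 89.0° = 0.018, so f = (1 − 0.018)/2 = 0.491.

0.49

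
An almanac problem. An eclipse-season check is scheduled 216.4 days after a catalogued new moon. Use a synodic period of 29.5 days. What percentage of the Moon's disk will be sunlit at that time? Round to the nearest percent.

76%

Reduce mod P: 216.4 − 7×29.5 = 9.90 d into the current lunation.
The Moon has covered 9.90/29.5 of its cycle, so θ ≈ 360° × 9.90/29.5 = 120.8°.
With cos θ = (-0.512), the lit fraction is (1 − (-0.512))/2 ≈ 0.756, so 76%.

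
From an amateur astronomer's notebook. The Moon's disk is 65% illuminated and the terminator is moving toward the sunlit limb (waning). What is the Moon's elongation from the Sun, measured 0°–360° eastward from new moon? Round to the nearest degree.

253°

From f = (1 − cos θ)/2: cos θ = 1 − 2×0.65 = -0.300; arccos → 107.5°.
Since the Moon is past full (waning), take the reflex angle: θ = 360° − 107.5° = 252.5°.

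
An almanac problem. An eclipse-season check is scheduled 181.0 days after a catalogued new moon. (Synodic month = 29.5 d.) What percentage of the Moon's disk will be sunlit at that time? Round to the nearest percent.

17%

Reduce mod P: 181.0 − 6×29.5 = 4.00 d into the current lunation.
Elongation θ = 360° × 4.00/29.5 ≈ 48.8°.
cos 48.8° = 0.659, so f = (1 − 0.659)/2 = 0.171, so 17%.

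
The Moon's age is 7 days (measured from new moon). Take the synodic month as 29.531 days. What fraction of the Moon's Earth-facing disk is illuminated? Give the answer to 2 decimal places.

The Moon has covered 7/29.531 of its cycle, so θ ≈ 360° × 7/29.531 = 85.3°.
With cos θ = 0.081, the lit fraction is (1 − 0.081)/2 ≈ 0.459.

0.46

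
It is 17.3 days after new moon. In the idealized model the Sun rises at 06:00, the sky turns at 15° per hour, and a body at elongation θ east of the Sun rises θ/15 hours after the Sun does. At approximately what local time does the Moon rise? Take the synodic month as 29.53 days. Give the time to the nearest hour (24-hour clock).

20:00

Elongation θ = 360° × 17.3/29.53 ≈ 210.9°.
The Moon trails the Sun by θ/15 = 210.9/15 ≈ 14.06 hours.
06:00 + 14.06 h ≈ 20:04 → 20:00 to the nearest hour.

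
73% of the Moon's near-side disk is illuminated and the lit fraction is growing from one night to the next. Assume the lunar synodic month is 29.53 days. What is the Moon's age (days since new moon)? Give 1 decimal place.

9.6 days

Invert f = (1 − cos θ)/2 to get cos θ = 1 − 2(0.73) = -0.460, hence θ₀ = arccos -0.460 = 117.4°.
Waxing ⇒ before full, so θ = 117.4°.
That fraction of the synodic month is 117.4/360 × 29.53 d ≈ 9.63 d.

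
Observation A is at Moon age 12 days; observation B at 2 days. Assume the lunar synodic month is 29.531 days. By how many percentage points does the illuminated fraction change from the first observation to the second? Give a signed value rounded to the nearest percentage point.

-87 pp

θ₁ = 360° × 12/29.531 = 146.3°, f₁ = (1 − cos θ₁)/2 = 0.916.
θ₂ = 360° × 2/29.531 = 24.4°, f₂ = (1 − cos θ₂)/2 = 0.045.
Change = f₂ − f₁ = -0.871 → -87 percentage points.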